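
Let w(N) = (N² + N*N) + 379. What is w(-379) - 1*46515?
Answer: 241146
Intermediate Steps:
w(N) = 379 + 2*N² (w(N) = (N² + N²) + 379 = 2*N² + 379 = 379 + 2*N²)
w(-379) - 1*46515 = (379 + 2*(-379)²) - 1*46515 = (379 + 2*143641) - 46515 = (379 + 287282) - 46515 = 287661 - 46515 = 241146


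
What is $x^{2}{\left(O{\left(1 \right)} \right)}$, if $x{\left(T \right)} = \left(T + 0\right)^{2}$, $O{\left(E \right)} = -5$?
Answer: $625$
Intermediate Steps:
$x{\left(T \right)} = T^{2}$
$x^{2}{\left(O{\left(1 \right)} \right)} = \left(\left(-5\right)^{2}\right)^{2} = 25^{2} = 625$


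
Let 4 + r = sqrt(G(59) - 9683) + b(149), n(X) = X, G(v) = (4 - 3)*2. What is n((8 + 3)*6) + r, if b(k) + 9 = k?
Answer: 202 + I*sqrt(9681) ≈ 202.0 + 98.392*I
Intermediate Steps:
b(k) = -9 + k
G(v) = 2 (G(v) = 1*2 = 2)
r = 136 + I*sqrt(9681) (r = -4 + (sqrt(2 - 9683) + (-9 + 149)) = -4 + (sqrt(-9681) + 140) = -4 + (I*sqrt(9681) + 140) = -4 + (140 + I*sqrt(9681)) = 136 + I*sqrt(9681) ≈ 136.0 + 98.392*I)
n((8 + 3)*6) + r = (8 + 3)*6 + (136 + I*sqrt(9681)) = 11*6 + (136 + I*sqrt(9681)) = 66 + (136 + I*sqrt(9681)) = 202 + I*sqrt(9681)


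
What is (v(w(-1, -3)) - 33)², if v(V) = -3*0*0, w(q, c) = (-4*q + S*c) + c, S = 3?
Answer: 1089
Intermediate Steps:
w(q, c) = -4*q + 4*c (w(q, c) = (-4*q + 3*c) + c = -4*q + 4*c)
v(V) = 0 (v(V) = 0*0 = 0)
(v(w(-1, -3)) - 33)² = (0 - 33)² = (-33)² = 1089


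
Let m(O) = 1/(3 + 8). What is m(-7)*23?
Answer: 23/11 ≈ 2.0909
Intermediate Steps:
m(O) = 1/11
m(-7)*23 = (1/11)*23 = 23/11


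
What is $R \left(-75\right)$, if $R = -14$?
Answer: $1050$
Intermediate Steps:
$R \left(-75\right) = \left(-14\right) \left(-75\right) = 1050$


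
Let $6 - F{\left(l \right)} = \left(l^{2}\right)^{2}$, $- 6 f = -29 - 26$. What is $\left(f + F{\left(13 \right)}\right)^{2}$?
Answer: $\frac{29335125625}{36} \approx 8.1486 \cdot 10^{8}$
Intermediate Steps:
$f = \frac{55}{6}$ ($f = - \frac{-29 - 26}{6} = \left(- \frac{1}{6}\right) \left(-55\right) = \frac{55}{6} \approx 9.1667$)
$F{\left(l \right)} = 6 - l^{4}$ ($F{\left(l \right)} = 6 - \left(l^{2}\right)^{2} = 6 - l^{4}$)
$\left(f + F{\left(13 \right)}\right)^{2} = \left(\frac{55}{6} + \left(6 - 13^{4}\right)\right)^{2} = \left(\frac{55}{6} + \left(6 - 28561\right)\right)^{2} = \left(\frac{55}{6} - 28555\right)^{2} = \left(- \frac{171275}{6}\right)^{2} = \frac{29335125625}{36}$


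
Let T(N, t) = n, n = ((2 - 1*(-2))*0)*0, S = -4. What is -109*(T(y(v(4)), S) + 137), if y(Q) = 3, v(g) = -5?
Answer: -14933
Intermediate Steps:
n = 0 (n = ((2 + 2)*0)*0 = (4*0)*0 = 0*0 = 0)
T(N, t) = 0
-109*(T(y(v(4)), S) + 137) = -109*(0 + 137) = -109*137 = -14933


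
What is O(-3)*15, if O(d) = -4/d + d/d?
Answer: 35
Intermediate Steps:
O(d) = 1 - 4/d (O(d) = -4/d + 1 = 1 - 4/d)
O(-3)*15 = ((-4 - 3)/(-3))*15 = -⅓*(-7)*15 = (7/3)*15 = 35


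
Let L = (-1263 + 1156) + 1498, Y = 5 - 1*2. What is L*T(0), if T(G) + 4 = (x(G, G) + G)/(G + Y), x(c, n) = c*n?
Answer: -5564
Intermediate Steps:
Y = 3 (Y = 5 - 2 = 3)
T(G) = -4 + (G + G**2)/(3 + G) (T(G) = -4 + (G*G + G)/(G + 3) = -4 + (G**2 + G)/(3 + G) = -4 + (G + G**2)/(3 + G))
L = 1391 (L = -107 + 1498 = 1391)
L*T(0) = 1391*((-12 + 0**2 - 3*0)/(3 + 0)) = 1391*((-12 + 0 + 0)/3) = 1391*((1/3)*(-12)) = 1391*(-4) = -5564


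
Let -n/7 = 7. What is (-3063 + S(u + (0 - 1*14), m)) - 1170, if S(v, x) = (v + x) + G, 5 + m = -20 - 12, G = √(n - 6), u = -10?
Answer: -4294 + I*√55 ≈ -4294.0 + 7.4162*I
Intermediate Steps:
n = -49 (n = -7*7 = -49)
G = I*√55 (G = √(-49 - 6) = √(-55) = I*√55 ≈ 7.4162*I)
m = -37 (m = -5 + (-20 - 12) = -5 - 32 = -37)
S(v, x) = v + x + I*√55 (S(v, x) = (v + x) + I*√55 = v + x + I*√55)
(-3063 + S(u + (0 - 1*14), m)) - 1170 = (-3063 + ((-10 + (0 - 1*14)) - 37 + I*√55)) - 1170 = (-3063 + ((-10 + (0 - 14)) - 37 + I*√55)) - 1170 = (-3063 + ((-10 - 14) - 37 + I*√55)) - 1170 = (-3063 + (-24 - 37 + I*√55)) - 1170 = (-3063 + (-61 + I*√55)) - 1170 = (-3124 + I*√55) - 1170 = -4294 + I*√55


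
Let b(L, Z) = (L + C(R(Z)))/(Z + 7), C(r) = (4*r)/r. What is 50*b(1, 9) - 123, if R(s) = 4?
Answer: -859/8 ≈ -107.38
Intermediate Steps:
C(r) = 4
b(L, Z) = (4 + L)/(7 + Z) (b(L, Z) = (L + 4)/(Z + 7) = (4 + L)/(7 + Z))
50*b(1, 9) - 123 = 50*((4 + 1)/(7 + 9)) - 123 = 50*(5/16) - 123 = 125/8 - 123 = -859/8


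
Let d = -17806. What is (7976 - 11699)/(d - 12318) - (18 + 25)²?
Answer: -3276209/1772 ≈ -1848.9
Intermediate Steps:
(7976 - 11699)/(d - 12318) - (18 + 25)² = (7976 - 11699)/(-17806 - 12318) - (18 + 25)² = -3723/(-30124) - 1*43² = -3723*(-1/30124) - 1*1849 = 219/1772 - 1849 = -3276209/1772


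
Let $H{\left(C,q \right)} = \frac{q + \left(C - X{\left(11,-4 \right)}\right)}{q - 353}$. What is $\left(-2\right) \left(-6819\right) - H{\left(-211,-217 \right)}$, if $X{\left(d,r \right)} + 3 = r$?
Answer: $\frac{7773239}{570} \approx 13637.0$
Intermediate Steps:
$X{\left(d,r \right)} = -3 + r$
$H{\left(C,q \right)} = \frac{7 + C + q}{-353 + q}$ ($H{\left(C,q \right)} = \frac{q + \left(C - \left(-3 - 4\right)\right)}{q - 353} = \frac{q + \left(C - -7\right)}{-353 + q} = \frac{q + \left(C + 7\right)}{-353 + q} = \frac{q + \left(7 + C\right)}{-353 + q} = \frac{7 + C + q}{-353 + q}$)
$\left(-2\right) \left(-6819\right) - H{\left(-211,-217 \right)} = \left(-2\right) \left(-6819\right) - \frac{7 - 211 - 217}{-353 - 217} = 13638 - \frac{1}{-570} \left(-421\right) = 13638 - \left(- \frac{1}{570}\right) \left(-421\right) = 13638 - \frac{421}{570} = \frac{7773239}{570}$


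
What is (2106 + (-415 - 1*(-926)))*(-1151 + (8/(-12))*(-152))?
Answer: -8240933/3 ≈ -2.7470e+6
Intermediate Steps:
(2106 + (-415 - 1*(-926)))*(-1151 + (8/(-12))*(-152)) = (2106 + (-415 + 926))*(-1151 + (8*(-1/12))*(-152)) = (2106 + 511)*(-1151 - ⅔*(-152)) = 2617*(-1151 + 304/3) = 2617*(-3149/3) = -8240933/3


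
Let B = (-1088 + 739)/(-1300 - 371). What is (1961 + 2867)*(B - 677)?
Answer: -5460072104/1671 ≈ -3.2675e+6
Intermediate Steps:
B = 349/1671 (B = -349/(-1671) = -349*(-1/1671) = 349/1671 ≈ 0.20886)
(1961 + 2867)*(B - 677) = (1961 + 2867)*(349/1671 - 677) = 4828*(-1130918/1671) = -5460072104/1671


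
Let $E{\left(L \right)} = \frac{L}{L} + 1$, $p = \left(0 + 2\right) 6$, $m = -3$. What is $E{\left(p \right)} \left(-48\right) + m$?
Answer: $-99$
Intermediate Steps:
$p = 12$ ($p = 2 \cdot 6 = 12$)
$E{\left(L \right)} = 2$ ($E{\left(L \right)} = 1 + 1 = 2$)
$E{\left(p \right)} \left(-48\right) + m = 2 \left(-48\right) - 3 = -96 - 3 = -99$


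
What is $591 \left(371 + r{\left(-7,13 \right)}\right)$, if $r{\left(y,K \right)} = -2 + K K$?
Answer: $317958$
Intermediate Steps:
$r{\left(y,K \right)} = -2 + K^{2}$
$591 \left(371 + r{\left(-7,13 \right)}\right) = 591 \left(371 - \left(2 - 13^{2}\right)\right) = 591 \left(371 + \left(-2 + 169\right)\right) = 591 \left(371 + 167\right) = 591 \cdot 538 = 317958$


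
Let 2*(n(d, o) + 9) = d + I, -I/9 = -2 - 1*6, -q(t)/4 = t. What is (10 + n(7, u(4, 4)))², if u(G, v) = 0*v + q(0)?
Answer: 6561/4 ≈ 1640.3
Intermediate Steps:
q(t) = -4*t
I = 72 (I = -9*(-2 - 1*6) = -9*(-2 - 6) = -9*(-8) = 72)
u(G, v) = 0 (u(G, v) = 0*v - 4*0 = 0 + 0 = 0)
n(d, o) = 27 + d/2 (n(d, o) = -9 + (d + 72)/2 = -9 + (72 + d)/2 = -9 + (36 + d/2) = 27 + d/2)
(10 + n(7, u(4, 4)))² = (10 + (27 + (½)*7))² = (10 + (27 + 7/2))² = (10 + 61/2)² = (81/2)² = 6561/4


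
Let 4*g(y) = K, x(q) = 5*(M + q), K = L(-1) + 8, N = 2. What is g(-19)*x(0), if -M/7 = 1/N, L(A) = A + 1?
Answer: -35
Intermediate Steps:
L(A) = 1 + A
M = -7/2 ≈ -3.5000
K = 8 (K = (1 - 1) + 8 = 0 + 8 = 8)
x(q) = -35/2 + 5*q (x(q) = 5*(-7/2 + q) = -35/2 + 5*q)
g(y) = 2 (g(y) = (¼)*8 = 2)
g(-19)*x(0) = 2*(-35/2 + 5*0) = 2*(-35/2 + 0) = 2*(-35/2) = -35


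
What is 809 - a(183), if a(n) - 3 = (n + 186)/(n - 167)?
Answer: 12527/16 ≈ 782.94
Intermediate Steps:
a(n) = 3 + (186 + n)/(-167 + n) (a(n) = 3 + (n + 186)/(n - 167) = 3 + (186 + n)/(-167 + n))
809 - a(183) = 809 - (-315 + 4*183)/(-167 + 183) = 809 - (-315 + 732)/16 = 809 - 417/16 = 12527/16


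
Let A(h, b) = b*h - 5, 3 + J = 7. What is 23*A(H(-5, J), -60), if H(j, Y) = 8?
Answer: -11155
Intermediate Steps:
J = 4 (J = -3 + 7 = 4)
A(h, b) = -5 + b*h
23*A(H(-5, J), -60) = 23*(-5 - 60*8) = 23*(-5 - 480) = 23*(-485) = -11155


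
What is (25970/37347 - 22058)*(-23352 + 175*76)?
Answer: 8280577816112/37347 ≈ 2.2172e+8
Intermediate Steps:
(25970/37347 - 22058)*(-23352 + 175*76) = (25970*(1/37347) - 22058)*(-23352 + 13300) = (25970/37347 - 22058)*(-10052) = -823774156/37347*(-10052) = 8280577816112/37347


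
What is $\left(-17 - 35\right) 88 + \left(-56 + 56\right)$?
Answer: $-4576$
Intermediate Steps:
$\left(-17 - 35\right) 88 + \left(-56 + 56\right) = \left(-17 - 35\right) 88 + 0 = \left(-52\right) 88 + 0 = -4576 + 0 = -4576$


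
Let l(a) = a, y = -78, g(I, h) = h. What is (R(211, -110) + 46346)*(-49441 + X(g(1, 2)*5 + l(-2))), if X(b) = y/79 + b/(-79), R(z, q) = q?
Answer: -180594348300/79 ≈ -2.2860e+9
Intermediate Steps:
X(b) = -78/79 - b/79 (X(b) = -78/79 + b/(-79) = -78*1/79 + b*(-1/79) = -78/79 - b/79)
(R(211, -110) + 46346)*(-49441 + X(g(1, 2)*5 + l(-2))) = (-110 + 46346)*(-49441 + (-78/79 - (2*5 - 2)/79)) = 46236*(-49441 + (-78/79 - (10 - 2)/79)) = 46236*(-49441 + (-78/79 - 1/79*8)) = 46236*(-49441 + (-78/79 - 8/79)) = 46236*(-49441 - 86/79) = 46236*(-3905925/79) = -180594348300/79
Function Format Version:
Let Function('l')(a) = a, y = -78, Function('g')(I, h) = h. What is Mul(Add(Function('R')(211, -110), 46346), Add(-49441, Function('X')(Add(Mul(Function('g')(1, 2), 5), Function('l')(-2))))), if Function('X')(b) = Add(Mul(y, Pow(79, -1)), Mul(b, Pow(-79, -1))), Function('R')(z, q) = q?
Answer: Rational(-180594348300, 79) ≈ -2.2860e+9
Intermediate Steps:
Function('X')(b) = Add(Rational(-78, 79), Mul(Rational(-1, 79), b)) (Function('X')(b) = Add(Mul(-78, Pow(79, -1)), Mul(b, Pow(-79, -1))) = Add(Mul(-78, Rational(1, 79)), Mul(b, Rational(-1, 79))) = Add(Rational(-78, 79), Mul(Rational(-1, 79), b)))
Mul(Add(Function('R')(211, -110), 46346), Add(-49441, Function('X')(Add(Mul(Function('g')(1, 2), 5), Function('l')(-2))))) = Mul(Add(-110, 46346), Add(-49441, Add(Rational(-78, 79), Mul(Rational(-1, 79), Add(Mul(2, 5), -2))))) = Mul(46236, Add(-49441, Add(Rational(-78, 79), Mul(Rational(-1, 79), Add(10, -2))))) = Mul(46236, Add(-49441, Add(Rational(-78, 79), Mul(Rational(-1, 79), 8)))) = Mul(46236, Add(-49441, Add(Rational(-78, 79), Rational(-8, 79)))) = Mul(46236, Add(-49441, Rational(-86, 79))) = Mul(46236, Rational(-3905925, 79)) = Rational(-180594348300, 79)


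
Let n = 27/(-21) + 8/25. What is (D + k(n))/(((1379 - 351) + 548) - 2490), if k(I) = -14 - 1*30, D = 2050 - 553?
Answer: -1453/914 ≈ -1.5897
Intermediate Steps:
n = -169/175 (n = 27*(-1/21) + 8*(1/25) = -9/7 + 8/25 = -169/175 ≈ -0.96571)
D = 1497
k(I) = -44 (k(I) = -14 - 30 = -44)
(D + k(n))/(((1379 - 351) + 548) - 2490) = (1497 - 44)/(((1379 - 351) + 548) - 2490) = 1453/((1028 + 548) - 2490) = 1453/(1576 - 2490) = 1453/(-914) = 1453*(-1/914) = -1453/914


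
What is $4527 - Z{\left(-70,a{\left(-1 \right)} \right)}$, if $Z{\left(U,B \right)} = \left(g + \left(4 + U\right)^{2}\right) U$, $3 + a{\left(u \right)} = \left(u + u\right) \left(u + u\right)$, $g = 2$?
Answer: $309587$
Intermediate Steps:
$a{\left(u \right)} = -3 + 4 u^{2}$ ($a{\left(u \right)} = -3 + \left(u + u\right) \left(u + u\right) = -3 + 2 u 2 u = -3 + 4 u^{2}$)
$Z{\left(U,B \right)} = U \left(2 + \left(4 + U\right)^{2}\right)$ ($Z{\left(U,B \right)} = \left(2 + \left(4 + U\right)^{2}\right) U = U \left(2 + \left(4 + U\right)^{2}\right)$)
$4527 - Z{\left(-70,a{\left(-1 \right)} \right)} = 4527 - - 70 \left(2 + \left(4 - 70\right)^{2}\right) = 4527 - - 70 \left(2 + \left(-66\right)^{2}\right) = 4527 - - 70 \left(2 + 4356\right) = 4527 - \left(-70\right) 4358 = 4527 - -305060 = 4527 + 305060 = 309587$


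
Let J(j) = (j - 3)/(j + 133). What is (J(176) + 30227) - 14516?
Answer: 4854872/309 ≈ 15712.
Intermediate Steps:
J(j) = (-3 + j)/(133 + j)
(J(176) + 30227) - 14516 = ((-3 + 176)/(133 + 176) + 30227) - 14516 = (173/309 + 30227) - 14516 = 9340316/309 - 14516 = 4854872/309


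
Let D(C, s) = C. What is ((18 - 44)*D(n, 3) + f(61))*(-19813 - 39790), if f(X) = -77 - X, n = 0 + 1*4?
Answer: 14423926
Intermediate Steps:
n = 4 (n = 0 + 4 = 4)
((18 - 44)*D(n, 3) + f(61))*(-19813 - 39790) = ((18 - 44)*4 + (-77 - 1*61))*(-19813 - 39790) = (-26*4 + (-77 - 61))*(-59603) = (-104 - 138)*(-59603) = -242*(-59603) = 14423926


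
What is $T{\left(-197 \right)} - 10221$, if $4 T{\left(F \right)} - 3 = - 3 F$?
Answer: $- \frac{20145}{2} \approx -10073.0$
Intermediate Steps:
$T{\left(F \right)} = \frac{3}{4} - \frac{3 F}{4}$ ($T{\left(F \right)} = \frac{3}{4} + \frac{\left(-3\right) F}{4} = \frac{3}{4} - \frac{3 F}{4}$)
$T{\left(-197 \right)} - 10221 = \left(\frac{3}{4} - - \frac{591}{4}\right) - 10221 = \left(\frac{3}{4} + \frac{591}{4}\right) - 10221 = \frac{297}{2} - 10221 = - \frac{20145}{2}$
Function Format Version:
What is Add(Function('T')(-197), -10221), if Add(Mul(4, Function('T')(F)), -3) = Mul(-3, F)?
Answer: Rational(-20145, 2) ≈ -10073.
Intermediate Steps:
Function('T')(F) = Add(Rational(3, 4), Mul(Rational(-3, 4), F)) (Function('T')(F) = Add(Rational(3, 4), Mul(Rational(1, 4), Mul(-3, F))) = Add(Rational(3, 4), Mul(Rational(-3, 4), F)))
Add(Function('T')(-197), -10221) = Add(Add(Rational(3, 4), Mul(Rational(-3, 4), -197)), -10221) = Add(Add(Rational(3, 4), Rational(591, 4)), -10221) = Add(Rational(297, 2), -10221) = Rational(-20145, 2)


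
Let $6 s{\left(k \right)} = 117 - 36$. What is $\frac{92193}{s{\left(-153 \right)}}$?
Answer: $\frac{61462}{9} \approx 6829.1$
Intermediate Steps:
$s{\left(k \right)} = \frac{27}{2}$ ($s{\left(k \right)} = \frac{117 - 36}{6} = \frac{1}{6} \cdot 81 = \frac{27}{2}$)
$\frac{92193}{s{\left(-153 \right)}} = \frac{92193}{\frac{27}{2}} = 92193 \cdot \frac{2}{27} = \frac{61462}{9}$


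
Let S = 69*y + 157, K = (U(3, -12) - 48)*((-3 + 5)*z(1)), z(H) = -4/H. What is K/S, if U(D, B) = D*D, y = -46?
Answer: -312/3017 ≈ -0.10341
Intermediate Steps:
U(D, B) = D**2
K = 312 (K = (3**2 - 48)*((-3 + 5)*(-4/1)) = (9 - 48)*(2*(-4*1)) = -78*(-4) = -39*(-8) = 312)
S = -3017 (S = 69*(-46) + 157 = -3174 + 157 = -3017)
K/S = 312/(-3017) = 312*(-1/3017) = -312/3017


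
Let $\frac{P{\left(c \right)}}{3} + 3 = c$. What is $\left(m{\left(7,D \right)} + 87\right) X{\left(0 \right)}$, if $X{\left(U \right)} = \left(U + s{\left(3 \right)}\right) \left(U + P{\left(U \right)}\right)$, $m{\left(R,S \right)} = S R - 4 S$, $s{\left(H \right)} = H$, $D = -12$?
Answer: $-1377$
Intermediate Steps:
$P{\left(c \right)} = -9 + 3 c$
$m{\left(R,S \right)} = - 4 S + R S$ ($m{\left(R,S \right)} = R S - 4 S = - 4 S + R S$)
$X{\left(U \right)} = \left(-9 + 4 U\right) \left(3 + U\right)$ ($X{\left(U \right)} = \left(U + 3\right) \left(U + \left(-9 + 3 U\right)\right) = \left(3 + U\right) \left(-9 + 4 U\right) = \left(-9 + 4 U\right) \left(3 + U\right)$)
$\left(m{\left(7,D \right)} + 87\right) X{\left(0 \right)} = \left(- 12 \left(-4 + 7\right) + 87\right) \left(-27 + 3 \cdot 0 + 4 \cdot 0^{2}\right) = \left(\left(-12\right) 3 + 87\right) \left(-27 + 0 + 4 \cdot 0\right) = \left(-36 + 87\right) \left(-27 + 0 + 0\right) = 51 \left(-27\right) = -1377$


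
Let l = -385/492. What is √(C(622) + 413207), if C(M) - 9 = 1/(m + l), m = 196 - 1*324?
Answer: 2*√414725916631181/63361 ≈ 642.82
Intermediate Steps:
m = -128 (m = 196 - 324 = -128)
l = -385/492 (l = -385*1/492 = -385/492 ≈ -0.78252)
C(M) = 569757/63361 (C(M) = 9 + 1/(-128 - 385/492) = 9 + 1/(-63361/492) = 9 - 492/63361 = 569757/63361)
√(C(622) + 413207) = √(569757/63361 + 413207) = √(26181778484/63361) = 2*√414725916631181/63361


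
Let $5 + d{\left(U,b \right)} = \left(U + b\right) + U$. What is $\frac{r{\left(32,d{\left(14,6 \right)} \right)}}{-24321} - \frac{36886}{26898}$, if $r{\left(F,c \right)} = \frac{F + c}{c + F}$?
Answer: $- \frac{49840628}{36343681} \approx -1.3714$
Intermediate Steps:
$d{\left(U,b \right)} = -5 + b + 2 U$ ($d{\left(U,b \right)} = -5 + \left(\left(U + b\right) + U\right) = -5 + \left(b + 2 U\right) = -5 + b + 2 U$)
$r{\left(F,c \right)} = 1$ ($r{\left(F,c \right)} = \frac{F + c}{F + c} = 1$)
$\frac{r{\left(32,d{\left(14,6 \right)} \right)}}{-24321} - \frac{36886}{26898} = 1 \frac{1}{-24321} - \frac{36886}{26898} = 1 \left(- \frac{1}{24321}\right) - \frac{18443}{13449} = - \frac{1}{24321} - \frac{18443}{13449} = - \frac{49840628}{36343681}$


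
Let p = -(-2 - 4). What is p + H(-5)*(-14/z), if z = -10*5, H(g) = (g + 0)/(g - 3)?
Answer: 247/40 ≈ 6.1750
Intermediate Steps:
H(g) = g/(-3 + g)
p = 6 (p = -1*(-6) = 6)
z = -50
p + H(-5)*(-14/z) = 6 + (-5/(-3 - 5))*(-14/(-50)) = 6 + (-5/(-8))*(-14*(-1/50)) = 6 - 5*(-⅛)*(7/25) = 6 + (5/8)*(7/25) = 6 + 7/40 = 247/40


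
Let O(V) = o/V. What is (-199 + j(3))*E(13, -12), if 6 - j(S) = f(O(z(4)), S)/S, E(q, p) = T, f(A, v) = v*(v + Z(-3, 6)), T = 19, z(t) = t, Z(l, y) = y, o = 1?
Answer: -3838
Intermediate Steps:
O(V) = 1/V
f(A, v) = v*(6 + v) (f(A, v) = v*(v + 6) = v*(6 + v))
E(q, p) = 19
j(S) = -S (j(S) = 6 - S*(6 + S)/S = 6 - (6 + S) = 6 + (-6 - S) = -S)
(-199 + j(3))*E(13, -12) = (-199 - 1*3)*19 = (-199 - 3)*19 = -202*19 = -3838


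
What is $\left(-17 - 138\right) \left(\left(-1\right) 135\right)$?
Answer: $20925$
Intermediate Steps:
$\left(-17 - 138\right) \left(\left(-1\right) 135\right) = \left(-155\right) \left(-135\right) = 20925$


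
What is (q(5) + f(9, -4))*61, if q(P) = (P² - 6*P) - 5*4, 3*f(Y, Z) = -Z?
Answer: -4331/3 ≈ -1443.7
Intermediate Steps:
f(Y, Z) = -Z/3 (f(Y, Z) = (-Z)/3 = -Z/3)
q(P) = -20 + P² - 6*P (q(P) = (P² - 6*P) - 20 = -20 + P² - 6*P)
(q(5) + f(9, -4))*61 = ((-20 + 5² - 6*5) - ⅓*(-4))*61 = ((-20 + 25 - 30) + 4/3)*61 = (-25 + 4/3)*61 = -71/3*61 = -4331/3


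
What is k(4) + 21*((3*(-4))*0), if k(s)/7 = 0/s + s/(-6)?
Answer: -14/3 ≈ -4.6667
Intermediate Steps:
k(s) = -7*s/6 (k(s) = 7*(0/s + s/(-6)) = 7*(0 + s*(-⅙)) = 7*(0 - s/6) = 7*(-s/6) = -7*s/6)
k(4) + 21*((3*(-4))*0) = -7/6*4 + 21*((3*(-4))*0) = -14/3 + 21*(-12*0) = -14/3 + 21*0 = -14/3 + 0 = -14/3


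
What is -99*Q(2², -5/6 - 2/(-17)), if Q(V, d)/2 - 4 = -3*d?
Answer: -20691/17 ≈ -1217.1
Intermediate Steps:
Q(V, d) = 8 - 6*d (Q(V, d) = 8 + 2*(-3*d) = 8 - 6*d)
-99*Q(2², -5/6 - 2/(-17)) = -99*(8 - 6*(-5/6 - 2/(-17))) = -99*(8 - 6*(-5*⅙ - 2*(-1/17))) = -99*(8 - 6*(-⅚ + 2/17)) = -99*(8 - 6*(-73/102)) = -99*(8 + 73/17) = -99*209/17 = -20691/17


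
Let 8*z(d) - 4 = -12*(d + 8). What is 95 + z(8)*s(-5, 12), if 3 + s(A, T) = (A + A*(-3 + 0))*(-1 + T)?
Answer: -4839/2 ≈ -2419.5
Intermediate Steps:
z(d) = -23/2 - 3*d/2 (z(d) = 1/2 + (-12*(d + 8))/8 = 1/2 + (-12*(8 + d))/8 = 1/2 + (-96 - 12*d)/8 = 1/2 + (-12 - 3*d/2) = -23/2 - 3*d/2)
s(A, T) = -3 - 2*A*(-1 + T) (s(A, T) = -3 + (A + A*(-3 + 0))*(-1 + T) = -3 + (A + A*(-3))*(-1 + T) = -3 + (A - 3*A)*(-1 + T) = -3 + (-2*A)*(-1 + T) = -3 - 2*A*(-1 + T))
95 + z(8)*s(-5, 12) = 95 + (-23/2 - 3/2*8)*(-3 + 2*(-5) - 2*(-5)*12) = 95 + (-23/2 - 12)*(-3 - 10 + 120) = 95 - 47/2*107 = 95 - 5029/2 = -4839/2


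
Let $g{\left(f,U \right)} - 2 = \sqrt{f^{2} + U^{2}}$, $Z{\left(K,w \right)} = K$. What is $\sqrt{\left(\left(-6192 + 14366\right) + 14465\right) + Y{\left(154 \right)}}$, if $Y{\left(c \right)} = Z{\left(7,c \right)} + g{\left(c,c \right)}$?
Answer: $\sqrt{22648 + 154 \sqrt{2}} \approx 151.21$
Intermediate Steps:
$g{\left(f,U \right)} = 2 + \sqrt{U^{2} + f^{2}}$ ($g{\left(f,U \right)} = 2 + \sqrt{f^{2} + U^{2}} = 2 + \sqrt{U^{2} + f^{2}}$)
$Y{\left(c \right)} = 9 + \sqrt{2} \sqrt{c^{2}}$ ($Y{\left(c \right)} = 7 + \left(2 + \sqrt{c^{2} + c^{2}}\right) = 7 + \left(2 + \sqrt{2 c^{2}}\right) = 7 + \left(2 + \sqrt{2} \sqrt{c^{2}}\right) = 9 + \sqrt{2} \sqrt{c^{2}}$)
$\sqrt{\left(\left(-6192 + 14366\right) + 14465\right) + Y{\left(154 \right)}} = \sqrt{\left(\left(-6192 + 14366\right) + 14465\right) + \left(9 + \sqrt{2} \sqrt{154^{2}}\right)} = \sqrt{\left(8174 + 14465\right) + \left(9 + \sqrt{2} \sqrt{23716}\right)} = \sqrt{22639 + \left(9 + \sqrt{2} \cdot 154\right)} = \sqrt{22639 + \left(9 + 154 \sqrt{2}\right)} = \sqrt{22648 + 154 \sqrt{2}}$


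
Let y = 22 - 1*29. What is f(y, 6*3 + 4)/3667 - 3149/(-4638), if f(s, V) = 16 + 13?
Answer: 11681885/17007546 ≈ 0.68686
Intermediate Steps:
y = -7 (y = 22 - 29 = -7)
f(s, V) = 29
f(y, 6*3 + 4)/3667 - 3149/(-4638) = 29/3667 - 3149/(-4638) = 29*(1/3667) - 3149*(-1/4638) = 29/3667 + 3149/4638 = 11681885/17007546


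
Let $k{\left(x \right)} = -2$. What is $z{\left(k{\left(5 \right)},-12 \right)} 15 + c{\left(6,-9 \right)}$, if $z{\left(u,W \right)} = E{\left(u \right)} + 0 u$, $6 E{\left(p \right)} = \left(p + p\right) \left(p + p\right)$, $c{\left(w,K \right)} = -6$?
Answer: $34$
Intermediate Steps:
$E{\left(p \right)} = \frac{2 p^{2}}{3}$ ($E{\left(p \right)} = \frac{\left(p + p\right) \left(p + p\right)}{6} = \frac{2 p 2 p}{6} = \frac{4 p^{2}}{6} = \frac{2 p^{2}}{3}$)
$z{\left(u,W \right)} = \frac{2 u^{2}}{3}$ ($z{\left(u,W \right)} = \frac{2 u^{2}}{3} + 0 u = \frac{2 u^{2}}{3} + 0 = \frac{2 u^{2}}{3}$)
$z{\left(k{\left(5 \right)},-12 \right)} 15 + c{\left(6,-9 \right)} = \frac{2 \left(-2\right)^{2}}{3} \cdot 15 - 6 = \frac{2}{3} \cdot 4 \cdot 15 - 6 = \frac{8}{3} \cdot 15 - 6 = 40 - 6 = 34$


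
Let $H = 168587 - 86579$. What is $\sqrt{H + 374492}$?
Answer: $10 \sqrt{4565} \approx 675.65$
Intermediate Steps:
$H = 82008$ ($H = 168587 - 86579 = 82008$)
$\sqrt{H + 374492} = \sqrt{82008 + 374492} = \sqrt{456500} = 10 \sqrt{4565}$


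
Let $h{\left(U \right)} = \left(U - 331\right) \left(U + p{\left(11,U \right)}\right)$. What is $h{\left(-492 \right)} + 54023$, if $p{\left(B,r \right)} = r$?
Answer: $863855$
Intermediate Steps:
$h{\left(U \right)} = 2 U \left(-331 + U\right)$ ($h{\left(U \right)} = \left(U - 331\right) \left(U + U\right) = \left(-331 + U\right) 2 U = 2 U \left(-331 + U\right)$)
$h{\left(-492 \right)} + 54023 = 2 \left(-492\right) \left(-331 - 492\right) + 54023 = 2 \left(-492\right) \left(-823\right) + 54023 = 809832 + 54023 = 863855$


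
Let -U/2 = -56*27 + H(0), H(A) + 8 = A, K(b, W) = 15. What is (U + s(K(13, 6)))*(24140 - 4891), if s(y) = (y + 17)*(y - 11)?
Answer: 60980832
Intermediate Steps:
s(y) = (-11 + y)*(17 + y) (s(y) = (17 + y)*(-11 + y) = (-11 + y)*(17 + y))
H(A) = -8 + A
U = 3040 (U = -2*(-56*27 + (-8 + 0)) = -2*(-1512 - 8) = -2*(-1520) = 3040)
(U + s(K(13, 6)))*(24140 - 4891) = (3040 + (-187 + 15² + 6*15))*(24140 - 4891) = (3040 + (-187 + 225 + 90))*19249 = (3040 + 128)*19249 = 3168*19249 = 60980832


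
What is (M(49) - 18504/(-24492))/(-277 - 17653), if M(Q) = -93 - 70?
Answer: 331141/36595130 ≈ 0.0090488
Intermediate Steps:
M(Q) = -163
(M(49) - 18504/(-24492))/(-277 - 17653) = (-163 - 18504/(-24492))/(-277 - 17653) = (-163 - 18504*(-1/24492))/(-17930) = (-163 + 1542/2041)*(-1/17930) = -331141/2041*(-1/17930) = 331141/36595130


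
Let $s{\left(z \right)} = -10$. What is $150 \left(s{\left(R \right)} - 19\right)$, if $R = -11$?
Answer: $-4350$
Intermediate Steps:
$150 \left(s{\left(R \right)} - 19\right) = 150 \left(-10 - 19\right) = 150 \left(-29\right) = -4350$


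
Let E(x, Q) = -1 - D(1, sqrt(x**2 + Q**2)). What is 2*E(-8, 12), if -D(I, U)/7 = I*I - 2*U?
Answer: 12 - 112*sqrt(13) ≈ -391.82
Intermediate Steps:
D(I, U) = -7*I**2 + 14*U (D(I, U) = -7*(I*I - 2*U) = -7*(I**2 - 2*U) = -7*I**2 + 14*U)
E(x, Q) = 6 - 14*sqrt(Q**2 + x**2) (E(x, Q) = -1 - (-7*1**2 + 14*sqrt(x**2 + Q**2)) = -1 - (-7*1 + 14*sqrt(Q**2 + x**2)) = -1 - (-7 + 14*sqrt(Q**2 + x**2)) = -1 + (7 - 14*sqrt(Q**2 + x**2)) = 6 - 14*sqrt(Q**2 + x**2))
2*E(-8, 12) = 2*(6 - 14*sqrt(12**2 + (-8)**2)) = 2*(6 - 14*sqrt(144 + 64)) = 2*(6 - 56*sqrt(13)) = 12 - 112*sqrt(13)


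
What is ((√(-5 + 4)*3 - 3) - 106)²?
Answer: 11872 - 654*I ≈ 11872.0 - 654.0*I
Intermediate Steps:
((√(-5 + 4)*3 - 3) - 106)² = ((√(-1)*3 - 3) - 106)² = ((I*3 - 3) - 106)² = ((3*I - 3) - 106)² = ((-3 + 3*I) - 106)² = (-109 + 3*I)²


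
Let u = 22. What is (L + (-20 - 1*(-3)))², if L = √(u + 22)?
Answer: 333 - 68*√11 ≈ 107.47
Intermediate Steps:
L = 2*√11 (L = √(22 + 22) = √44 = 2*√11 ≈ 6.6332)
(L + (-20 - 1*(-3)))² = (2*√11 + (-20 - 1*(-3)))² = (2*√11 + (-20 + 3))² = (2*√11 - 17)² = (-17 + 2*√11)²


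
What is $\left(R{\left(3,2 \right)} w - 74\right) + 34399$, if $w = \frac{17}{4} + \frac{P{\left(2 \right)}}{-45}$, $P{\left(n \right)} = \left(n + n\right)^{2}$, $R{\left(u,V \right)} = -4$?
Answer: $\frac{1543924}{45} \approx 34309.0$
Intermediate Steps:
$P{\left(n \right)} = 4 n^{2}$ ($P{\left(n \right)} = \left(2 n\right)^{2} = 4 n^{2}$)
$w = \frac{701}{180}$ ($w = \frac{17}{4} + \frac{4 \cdot 2^{2}}{-45} = 17 \cdot \frac{1}{4} + 4 \cdot 4 \left(- \frac{1}{45}\right) = \frac{17}{4} + 16 \left(- \frac{1}{45}\right) = \frac{17}{4} - \frac{16}{45} = \frac{701}{180} \approx 3.8944$)
$\left(R{\left(3,2 \right)} w - 74\right) + 34399 = \left(\left(-4\right) \frac{701}{180} - 74\right) + 34399 = \left(- \frac{701}{45} - 74\right) + 34399 = - \frac{4031}{45} + 34399 = \frac{1543924}{45}$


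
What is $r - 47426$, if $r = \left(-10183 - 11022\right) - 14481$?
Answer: $-83112$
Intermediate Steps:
$r = -35686$ ($r = -21205 - 14481 = -35686$)
$r - 47426 = -35686 - 47426 = -83112$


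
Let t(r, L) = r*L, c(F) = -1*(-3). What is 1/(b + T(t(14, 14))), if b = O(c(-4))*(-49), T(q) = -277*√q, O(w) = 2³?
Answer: -1/4270 ≈ -0.00023419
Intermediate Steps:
c(F) = 3
O(w) = 8
t(r, L) = L*r
b = -392 (b = 8*(-49) = -392)
1/(b + T(t(14, 14))) = 1/(-392 - 277*√(14*14)) = 1/(-392 - 277*√196) = 1/(-392 - 277*14) = 1/(-392 - 3878) = 1/(-4270) = -1/4270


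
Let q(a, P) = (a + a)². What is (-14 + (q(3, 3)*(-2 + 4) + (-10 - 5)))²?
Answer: 1849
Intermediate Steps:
q(a, P) = 4*a² (q(a, P) = (2*a)² = 4*a²)
(-14 + (q(3, 3)*(-2 + 4) + (-10 - 5)))² = (-14 + ((4*3²)*(-2 + 4) + (-10 - 5)))² = (-14 + ((4*9)*2 - 15))² = (-14 + (36*2 - 15))² = (-14 + (72 - 15))² = (-14 + 57)² = 43² = 1849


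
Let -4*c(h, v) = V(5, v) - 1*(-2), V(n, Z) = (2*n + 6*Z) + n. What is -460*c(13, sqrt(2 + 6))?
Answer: 1955 + 1380*sqrt(2) ≈ 3906.6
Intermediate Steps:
V(n, Z) = 3*n + 6*Z
c(h, v) = -17/4 - 3*v/2 (c(h, v) = -((3*5 + 6*v) - 1*(-2))/4 = -((15 + 6*v) + 2)/4 = -(17 + 6*v)/4 = -17/4 - 3*v/2)
-460*c(13, sqrt(2 + 6)) = -460*(-17/4 - 3*sqrt(2 + 6)/2) = -460*(-17/4 - 3*sqrt(2)) = 1955 + 1380*sqrt(2)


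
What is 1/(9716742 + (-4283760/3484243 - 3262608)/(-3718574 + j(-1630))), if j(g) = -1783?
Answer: 4320875944917/41984840560005823582 ≈ 1.0292e-7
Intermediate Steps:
1/(9716742 + (-4283760/3484243 - 3262608)/(-3718574 + j(-1630))) = 1/(9716742 + (-4283760/3484243 - 3262608)/(-3718574 - 1783)) = 1/(9716742 + (-4283760*1/3484243 - 3262608)/(-3720357)) = 1/(9716742 + (-4283760/3484243 - 3262608)*(-1/3720357)) = 1/(9716742 - 11367723369504/3484243*(-1/3720357)) = 1/(9716742 + 3789241123168/4320875944917) = 1/(41984840560005823582/4320875944917) = 4320875944917/41984840560005823582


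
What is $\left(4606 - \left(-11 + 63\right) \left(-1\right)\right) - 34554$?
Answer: $-29896$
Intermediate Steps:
$\left(4606 - \left(-11 + 63\right) \left(-1\right)\right) - 34554 = \left(4606 - 52 \left(-1\right)\right) - 34554 = \left(4606 - -52\right) - 34554 = \left(4606 + 52\right) - 34554 = 4658 - 34554 = -29896$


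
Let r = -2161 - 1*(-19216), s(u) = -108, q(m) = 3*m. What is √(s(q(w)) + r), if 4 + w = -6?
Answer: 3*√1883 ≈ 130.18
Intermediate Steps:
w = -10 (w = -4 - 6 = -10)
r = 17055 (r = -2161 + 19216 = 17055)
√(s(q(w)) + r) = √(-108 + 17055) = √16947 = 3*√1883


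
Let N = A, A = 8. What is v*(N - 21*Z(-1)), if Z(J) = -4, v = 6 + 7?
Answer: 1196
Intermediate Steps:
N = 8
v = 13
v*(N - 21*Z(-1)) = 13*(8 - 21*(-4)) = 13*(8 + 84) = 13*92 = 1196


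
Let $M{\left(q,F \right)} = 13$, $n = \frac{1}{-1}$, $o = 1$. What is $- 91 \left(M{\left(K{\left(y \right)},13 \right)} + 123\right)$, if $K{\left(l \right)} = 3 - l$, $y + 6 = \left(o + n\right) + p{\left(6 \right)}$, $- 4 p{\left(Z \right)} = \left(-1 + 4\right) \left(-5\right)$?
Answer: $-12376$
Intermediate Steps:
$n = -1$
$p{\left(Z \right)} = \frac{15}{4}$ ($p{\left(Z \right)} = - \frac{\left(-1 + 4\right) \left(-5\right)}{4} = - \frac{3 \left(-5\right)}{4} = \left(- \frac{1}{4}\right) \left(-15\right) = \frac{15}{4}$)
$y = - \frac{9}{4}$ ($y = -6 + \left(\left(1 - 1\right) + \frac{15}{4}\right) = -6 + \left(0 + \frac{15}{4}\right) = -6 + \frac{15}{4} = - \frac{9}{4} \approx -2.25$)
$- 91 \left(M{\left(K{\left(y \right)},13 \right)} + 123\right) = - 91 \left(13 + 123\right) = \left(-91\right) 136 = -12376$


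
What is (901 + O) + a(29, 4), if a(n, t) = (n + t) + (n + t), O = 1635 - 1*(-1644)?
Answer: 4246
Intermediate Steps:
O = 3279 (O = 1635 + 1644 = 3279)
a(n, t) = 2*n + 2*t
(901 + O) + a(29, 4) = (901 + 3279) + (2*29 + 2*4) = 4180 + (58 + 8) = 4180 + 66 = 4246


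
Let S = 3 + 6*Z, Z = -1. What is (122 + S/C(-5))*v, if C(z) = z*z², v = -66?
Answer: -1006698/125 ≈ -8053.6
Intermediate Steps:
S = -3 (S = 3 + 6*(-1) = 3 - 6 = -3)
C(z) = z³
(122 + S/C(-5))*v = (122 - 3/((-5)³))*(-66) = (122 - 3/(-125))*(-66) = (122 - 3*(-1/125))*(-66) = (122 + 3/125)*(-66) = (15253/125)*(-66) = -1006698/125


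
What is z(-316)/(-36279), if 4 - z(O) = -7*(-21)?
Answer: 143/36279 ≈ 0.0039417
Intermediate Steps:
z(O) = -143 (z(O) = 4 - (-7)*(-21) = 4 - 1*147 = 4 - 147 = -143)
z(-316)/(-36279) = -143/(-36279) = -143*(-1/36279) = 143/36279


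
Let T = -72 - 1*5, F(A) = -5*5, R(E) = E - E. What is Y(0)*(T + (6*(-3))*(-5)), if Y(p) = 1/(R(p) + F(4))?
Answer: -13/25 ≈ -0.52000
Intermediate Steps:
R(E) = 0
F(A) = -25
Y(p) = -1/25 (Y(p) = 1/(0 - 25) = 1/(-25) = -1/25)
T = -77 (T = -72 - 5 = -77)
Y(0)*(T + (6*(-3))*(-5)) = -(-77 + (6*(-3))*(-5))/25 = -(-77 - 18*(-5))/25 = -(-77 + 90)/25 = -1/25*13 = -13/25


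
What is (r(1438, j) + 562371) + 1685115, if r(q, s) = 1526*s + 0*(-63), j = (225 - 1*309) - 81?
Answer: 1995696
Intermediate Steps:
j = -165 (j = (225 - 309) - 81 = -84 - 81 = -165)
r(q, s) = 1526*s (r(q, s) = 1526*s + 0 = 1526*s)
(r(1438, j) + 562371) + 1685115 = (1526*(-165) + 562371) + 1685115 = (-251790 + 562371) + 1685115 = 310581 + 1685115 = 1995696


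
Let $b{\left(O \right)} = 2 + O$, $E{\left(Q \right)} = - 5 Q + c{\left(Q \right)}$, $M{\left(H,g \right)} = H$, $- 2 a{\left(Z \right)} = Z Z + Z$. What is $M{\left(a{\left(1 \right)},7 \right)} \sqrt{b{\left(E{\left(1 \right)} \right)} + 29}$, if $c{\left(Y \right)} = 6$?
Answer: $- 4 \sqrt{2} \approx -5.6569$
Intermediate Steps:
$a{\left(Z \right)} = - \frac{Z}{2} - \frac{Z^{2}}{2}$ ($a{\left(Z \right)} = - \frac{Z Z + Z}{2} = - \frac{Z^{2} + Z}{2} = - \frac{Z + Z^{2}}{2} = - \frac{Z}{2} - \frac{Z^{2}}{2}$)
$E{\left(Q \right)} = 6 - 5 Q$ ($E{\left(Q \right)} = - 5 Q + 6 = 6 - 5 Q$)
$M{\left(a{\left(1 \right)},7 \right)} \sqrt{b{\left(E{\left(1 \right)} \right)} + 29} = \left(- \frac{1}{2}\right) 1 \left(1 + 1\right) \sqrt{\left(2 + \left(6 - 5\right)\right) + 29} = \left(- \frac{1}{2}\right) 1 \cdot 2 \sqrt{\left(2 + \left(6 - 5\right)\right) + 29} = - \sqrt{\left(2 + 1\right) + 29} = - \sqrt{3 + 29} = - \sqrt{32} = - 4 \sqrt{2}$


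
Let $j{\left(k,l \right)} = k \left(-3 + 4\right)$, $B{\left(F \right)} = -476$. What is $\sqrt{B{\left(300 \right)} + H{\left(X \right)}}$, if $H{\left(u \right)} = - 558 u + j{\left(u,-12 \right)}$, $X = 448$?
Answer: $2 i \sqrt{62503} \approx 500.01 i$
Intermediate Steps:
$j{\left(k,l \right)} = k$ ($j{\left(k,l \right)} = k 1 = k$)
$H{\left(u \right)} = - 557 u$ ($H{\left(u \right)} = - 558 u + u = - 557 u$)
$\sqrt{B{\left(300 \right)} + H{\left(X \right)}} = \sqrt{-476 - 249536} = \sqrt{-250012} = 2 i \sqrt{62503}$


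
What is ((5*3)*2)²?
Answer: 900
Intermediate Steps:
((5*3)*2)² = (15*2)² = 30² = 900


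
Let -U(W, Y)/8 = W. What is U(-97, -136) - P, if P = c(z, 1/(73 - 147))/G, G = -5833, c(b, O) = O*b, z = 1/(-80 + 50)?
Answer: 10048625761/12949260 ≈ 776.00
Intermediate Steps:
U(W, Y) = -8*W
z = -1/30 (z = 1/(-30) = -1/30 ≈ -0.033333)
P = -1/12949260 (P = (-1/30/(73 - 147))/(-5833) = (-1/30/(-74))*(-1/5833) = -1/74*(-1/30)*(-1/5833) = (1/2220)*(-1/5833) = -1/12949260 ≈ -7.7225e-8)
U(-97, -136) - P = -8*(-97) - 1*(-1/12949260) = 776 + 1/12949260 = 10048625761/12949260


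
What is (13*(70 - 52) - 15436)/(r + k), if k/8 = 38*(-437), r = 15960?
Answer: 7601/58444 ≈ 0.13006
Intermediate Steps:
k = -132848 (k = 8*(38*(-437)) = 8*(-16606) = -132848)
(13*(70 - 52) - 15436)/(r + k) = (13*(70 - 52) - 15436)/(15960 - 132848) = (13*18 - 15436)/(-116888) = (234 - 15436)*(-1/116888) = -15202*(-1/116888) = 7601/58444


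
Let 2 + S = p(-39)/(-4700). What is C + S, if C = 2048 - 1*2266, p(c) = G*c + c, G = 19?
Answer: -51661/235 ≈ -219.83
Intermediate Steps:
p(c) = 20*c (p(c) = 19*c + c = 20*c)
S = -431/235 (S = -2 + (20*(-39))/(-4700) = -2 - 780*(-1/4700) = -2 + 39/235 = -431/235 ≈ -1.8340)
C = -218 (C = 2048 - 2266 = -218)
C + S = -218 - 431/235 = -51661/235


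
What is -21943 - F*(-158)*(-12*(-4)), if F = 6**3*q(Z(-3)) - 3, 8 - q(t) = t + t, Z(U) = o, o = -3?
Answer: 22889321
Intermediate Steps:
Z(U) = -3
q(t) = 8 - 2*t (q(t) = 8 - (t + t) = 8 - 2*t)
F = 3021 (F = 6**3*(8 - 2*(-3)) - 3 = 216*(8 + 6) - 3 = 216*14 - 3 = 3024 - 3 = 3021)
-21943 - F*(-158)*(-12*(-4)) = -21943 - 3021*(-158)*(-12*(-4)) = -21943 - (-477318)*48 = -21943 - 1*(-22911264) = -21943 + 22911264 = 22889321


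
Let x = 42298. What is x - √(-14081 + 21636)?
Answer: 42298 - √7555 ≈ 42211.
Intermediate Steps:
x - √(-14081 + 21636) = 42298 - √(-14081 + 21636) = 42298 - √7555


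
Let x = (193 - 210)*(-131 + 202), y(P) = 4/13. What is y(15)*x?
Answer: -4828/13 ≈ -371.38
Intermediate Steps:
y(P) = 4/13 (y(P) = 4*(1/13) = 4/13)
x = -1207 (x = -17*71 = -1207)
y(15)*x = (4/13)*(-1207) = -4828/13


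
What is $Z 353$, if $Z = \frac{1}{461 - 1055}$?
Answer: $- \frac{353}{594} \approx -0.59428$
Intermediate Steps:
$Z = - \frac{1}{594}$ ($Z = \frac{1}{-594} = - \frac{1}{594} \approx -0.0016835$)
$Z 353 = \left(- \frac{1}{594}\right) 353 = - \frac{353}{594}$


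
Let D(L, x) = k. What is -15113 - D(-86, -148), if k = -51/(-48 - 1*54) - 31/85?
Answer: -2569233/170 ≈ -15113.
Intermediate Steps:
k = 23/170 (k = -51/(-48 - 54) - 31*1/85 = -51/(-102) - 31/85 = -51*(-1/102) - 31/85 = ½ - 31/85 = 23/170 ≈ 0.13529)
D(L, x) = 23/170
-15113 - D(-86, -148) = -15113 - 1*23/170 = -15113 - 23/170 = -2569233/170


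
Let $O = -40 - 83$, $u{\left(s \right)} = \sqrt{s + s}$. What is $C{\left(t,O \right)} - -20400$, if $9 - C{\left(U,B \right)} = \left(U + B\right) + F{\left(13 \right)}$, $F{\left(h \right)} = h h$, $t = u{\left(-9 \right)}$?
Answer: $20363 - 3 i \sqrt{2} \approx 20363.0 - 4.2426 i$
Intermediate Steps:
$u{\left(s \right)} = \sqrt{2} \sqrt{s}$ ($u{\left(s \right)} = \sqrt{2 s} = \sqrt{2} \sqrt{s}$)
$t = 3 i \sqrt{2}$ ($t = \sqrt{2} \sqrt{-9} = \sqrt{2} \cdot 3 i = 3 i \sqrt{2} \approx 4.2426 i$)
$F{\left(h \right)} = h^{2}$
$O = -123$
$C{\left(U,B \right)} = -160 - B - U$ ($C{\left(U,B \right)} = 9 - \left(\left(U + B\right) + 13^{2}\right) = 9 - \left(\left(B + U\right) + 169\right) = 9 - \left(169 + B + U\right) = -160 - B - U$)
$C{\left(t,O \right)} - -20400 = \left(-160 - -123 - 3 i \sqrt{2}\right) - -20400 = \left(-160 + 123 - 3 i \sqrt{2}\right) + 20400 = \left(-37 - 3 i \sqrt{2}\right) + 20400 = 20363 - 3 i \sqrt{2}$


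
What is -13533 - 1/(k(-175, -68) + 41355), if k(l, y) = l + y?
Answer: -556368697/41112 ≈ -13533.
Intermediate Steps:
-13533 - 1/(k(-175, -68) + 41355) = -13533 - 1/((-175 - 68) + 41355) = -13533 - 1/(-243 + 41355) = -13533 - 1/41112 = -556368697/41112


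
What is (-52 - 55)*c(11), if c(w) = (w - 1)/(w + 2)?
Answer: -1070/13 ≈ -82.308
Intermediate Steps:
c(w) = (-1 + w)/(2 + w)
(-52 - 55)*c(11) = (-52 - 55)*((-1 + 11)/(2 + 11)) = -107*10/13 = -1070/13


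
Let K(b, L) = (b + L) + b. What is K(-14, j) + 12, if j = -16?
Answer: -32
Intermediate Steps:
K(b, L) = L + 2*b (K(b, L) = (L + b) + b = L + 2*b)
K(-14, j) + 12 = (-16 + 2*(-14)) + 12 = (-16 - 28) + 12 = -44 + 12 = -32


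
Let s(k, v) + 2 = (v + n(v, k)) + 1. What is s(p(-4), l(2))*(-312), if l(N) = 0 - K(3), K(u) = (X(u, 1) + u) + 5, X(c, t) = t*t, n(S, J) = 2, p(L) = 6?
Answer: 2496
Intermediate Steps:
X(c, t) = t²
K(u) = 6 + u (K(u) = (1² + u) + 5 = (1 + u) + 5 = 6 + u)
l(N) = -9 (l(N) = 0 - (6 + 3) = 0 - 1*9 = 0 - 9 = -9)
s(k, v) = 1 + v (s(k, v) = -2 + ((v + 2) + 1) = -2 + ((2 + v) + 1) = -2 + (3 + v) = 1 + v)
s(p(-4), l(2))*(-312) = (1 - 9)*(-312) = -8*(-312) = 2496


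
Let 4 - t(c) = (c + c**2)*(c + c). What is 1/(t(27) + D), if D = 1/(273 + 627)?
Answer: -900/36737999 ≈ -2.4498e-5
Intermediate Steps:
t(c) = 4 - 2*c*(c + c**2) (t(c) = 4 - (c + c**2)*(c + c) = 4 - (c + c**2)*2*c = 4 - 2*c*(c + c**2))
D = 1/900 ≈ 0.0011111
1/(t(27) + D) = 1/((4 - 2*27**2 - 2*27**3) + 1/900) = 1/((4 - 2*729 - 2*19683) + 1/900) = 1/((4 - 1458 - 39366) + 1/900) = 1/(-40820 + 1/900) = 1/(-36737999/900) = -900/36737999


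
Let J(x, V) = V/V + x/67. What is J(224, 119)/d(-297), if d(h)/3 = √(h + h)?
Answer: -97*I*√66/13266 ≈ -0.059402*I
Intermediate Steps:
d(h) = 3*√2*√h (d(h) = 3*√(h + h) = 3*√(2*h) = 3*(√2*√h) = 3*√2*√h)
J(x, V) = 1 + x/67 (J(x, V) = 1 + x*(1/67) = 1 + x/67)
J(224, 119)/d(-297) = (1 + (1/67)*224)/((3*√2*√(-297))) = (1 + 224/67)/((3*√2*(3*I*√33))) = 291/(67*((9*I*√66))) = 291*(-I*√66/594)/67 = -97*I*√66/13266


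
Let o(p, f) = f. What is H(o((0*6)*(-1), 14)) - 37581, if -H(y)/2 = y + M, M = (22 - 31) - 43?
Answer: -37505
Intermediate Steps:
M = -52 (M = -9 - 43 = -52)
H(y) = 104 - 2*y (H(y) = -2*(y - 52) = -2*(-52 + y) = 104 - 2*y)
H(o((0*6)*(-1), 14)) - 37581 = (104 - 2*14) - 37581 = (104 - 28) - 37581 = 76 - 37581 = -37505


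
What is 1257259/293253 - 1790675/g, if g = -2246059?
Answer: 3348998708056/658663539927 ≈ 5.0845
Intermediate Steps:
1257259/293253 - 1790675/g = 1257259/293253 - 1790675/(-2246059) = 1257259*(1/293253) - 1790675*(-1/2246059) = 1257259/293253 + 1790675/2246059 = 3348998708056/658663539927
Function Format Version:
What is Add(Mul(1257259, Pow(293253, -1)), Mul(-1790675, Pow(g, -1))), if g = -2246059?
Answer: Rational(3348998708056, 658663539927) ≈ 5.0845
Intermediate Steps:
Add(Mul(1257259, Pow(293253, -1)), Mul(-1790675, Pow(g, -1))) = Add(Mul(1257259, Pow(293253, -1)), Mul(-1790675, Pow(-2246059, -1))) = Add(Mul(1257259, Rational(1, 293253)), Mul(-1790675, Rational(-1, 2246059))) = Add(Rational(1257259, 293253), Rational(1790675, 2246059)) = Rational(3348998708056, 658663539927)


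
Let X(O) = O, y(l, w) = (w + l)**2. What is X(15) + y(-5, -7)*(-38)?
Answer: -5457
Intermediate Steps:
y(l, w) = (l + w)**2
X(15) + y(-5, -7)*(-38) = 15 + (-5 - 7)**2*(-38) = 15 + (-12)**2*(-38) = 15 + 144*(-38) = 15 - 5472 = -5457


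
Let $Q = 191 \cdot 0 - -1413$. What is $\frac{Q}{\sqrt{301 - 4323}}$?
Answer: $- \frac{1413 i \sqrt{4022}}{4022} \approx - 22.28 i$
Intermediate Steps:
$Q = 1413$ ($Q = 0 + 1413 = 1413$)
$\frac{Q}{\sqrt{301 - 4323}} = \frac{1413}{\sqrt{301 - 4323}} = \frac{1413}{\sqrt{-4022}} = \frac{1413}{i \sqrt{4022}} = 1413 \left(- \frac{i \sqrt{4022}}{4022}\right) = - \frac{1413 i \sqrt{4022}}{4022}$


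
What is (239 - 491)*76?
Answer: -19152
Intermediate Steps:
(239 - 491)*76 = -252*76 = -19152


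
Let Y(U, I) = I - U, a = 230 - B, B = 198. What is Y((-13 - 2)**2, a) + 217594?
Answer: 217401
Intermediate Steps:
a = 32 (a = 230 - 1*198 = 230 - 198 = 32)
Y((-13 - 2)**2, a) + 217594 = (32 - (-13 - 2)**2) + 217594 = (32 - 1*(-15)**2) + 217594 = (32 - 1*225) + 217594 = (32 - 225) + 217594 = -193 + 217594 = 217401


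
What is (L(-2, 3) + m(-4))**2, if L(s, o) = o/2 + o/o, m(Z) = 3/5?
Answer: 961/100 ≈ 9.6100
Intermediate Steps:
m(Z) = 3/5 (m(Z) = 3*(1/5) = 3/5)
L(s, o) = 1 + o/2 (L(s, o) = o*(1/2) + 1 = o/2 + 1 = 1 + o/2)
(L(-2, 3) + m(-4))**2 = ((1 + (1/2)*3) + 3/5)**2 = ((1 + 3/2) + 3/5)**2 = (5/2 + 3/5)**2 = (31/10)**2 = 961/100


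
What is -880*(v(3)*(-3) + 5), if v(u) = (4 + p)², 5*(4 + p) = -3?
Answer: -17248/5 ≈ -3449.6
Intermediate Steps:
p = -23/5 (p = -4 + (⅕)*(-3) = -4 - ⅗ = -23/5 ≈ -4.6000)
v(u) = 9/25 (v(u) = (4 - 23/5)² = (-⅗)² = 9/25)
-880*(v(3)*(-3) + 5) = -880*((9/25)*(-3) + 5) = -880*(-27/25 + 5) = -880*98/25 = -17248/5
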